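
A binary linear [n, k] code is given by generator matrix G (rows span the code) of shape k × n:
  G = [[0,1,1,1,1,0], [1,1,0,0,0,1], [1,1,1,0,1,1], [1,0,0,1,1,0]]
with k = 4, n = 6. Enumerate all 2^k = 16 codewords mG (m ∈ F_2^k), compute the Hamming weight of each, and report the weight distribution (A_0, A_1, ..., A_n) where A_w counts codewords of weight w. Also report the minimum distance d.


Weight distribution: A_0 = 1, A_2 = 4, A_3 = 6, A_4 = 3, A_5 = 2. Minimum distance d = 2.

Enumerate all 2^4 = 16 messages m ∈ F_2^4.
For each, compute codeword c = mG in F_2^6, then tally its weight.
  m = 0000 → c = 000000, weight = 0.
  m = 1000 → c = 011110, weight = 4.
  m = 0100 → c = 110001, weight = 3.
  m = 1100 → c = 101111, weight = 5.
  m = 0010 → c = 111011, weight = 5.
  m = 1010 → c = 100101, weight = 3.
  m = 0110 → c = 001010, weight = 2.
  m = 1110 → c = 010100, weight = 2.
  m = 0001 → c = 100110, weight = 3.
  m = 1001 → c = 111000, weight = 3.
  m = 0101 → c = 010111, weight = 4.
  m = 1101 → c = 001001, weight = 2.
  m = 0011 → c = 011101, weight = 4.
  m = 1011 → c = 000011, weight = 2.
  m = 0111 → c = 101100, weight = 3.
  m = 1111 → c = 110010, weight = 3.
Tally weights:
  weight 0: 1 codewords.
  weight 2: 4 codewords.
  weight 3: 6 codewords.
  weight 4: 3 codewords.
  weight 5: 2 codewords.
Minimum distance d = smallest w > 0 with A_w > 0 = 2.
Sanity: Σ A_w = 16 = 2^4 = 16 ✓.


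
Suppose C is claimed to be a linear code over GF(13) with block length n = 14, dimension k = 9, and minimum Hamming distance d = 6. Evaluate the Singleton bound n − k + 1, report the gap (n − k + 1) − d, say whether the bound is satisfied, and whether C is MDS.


Singleton RHS = n − k + 1 = 6, slack = 0, bound satisfied, MDS.

Singleton bound: d ≤ n − k + 1.
Here n = 14, k = 9, so n − k + 1 = 6.
Given d = 6, check d ≤ 6: YES.
Slack = (n − k + 1) − d = 0.
The code is MDS (slack = 0).
Description: the claimed parameters are [14, 9, 6]_13; such a code would be MDS (meets Singleton bound).


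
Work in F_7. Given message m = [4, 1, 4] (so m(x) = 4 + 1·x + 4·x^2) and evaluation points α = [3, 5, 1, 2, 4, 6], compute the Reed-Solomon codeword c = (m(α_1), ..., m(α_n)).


c = [1, 4, 2, 1, 2, 0]

Message polynomial: m(x) = 4 + 1·x + 4·x^2 (mod 7).
For each evaluation point α_i, compute m(α_i) mod 7:
  α_1 = 3: Horner steps 4 → 6 → 1, so m(3) = 1.
  α_2 = 5: Horner steps 4 → 0 → 4, so m(5) = 4.
  α_3 = 1: Horner steps 4 → 5 → 2, so m(1) = 2.
  α_4 = 2: Horner steps 4 → 2 → 1, so m(2) = 1.
  α_5 = 4: Horner steps 4 → 3 → 2, so m(4) = 2.
  α_6 = 6: Horner steps 4 → 4 → 0, so m(6) = 0.
Codeword c = [1, 4, 2, 1, 2, 0] ∈ F_7^6.


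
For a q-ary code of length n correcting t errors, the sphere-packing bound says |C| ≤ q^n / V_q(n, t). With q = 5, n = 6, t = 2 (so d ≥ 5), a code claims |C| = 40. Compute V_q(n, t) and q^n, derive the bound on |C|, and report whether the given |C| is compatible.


V_q(n, t) = 265, q^n = 15625, Hamming bound = 58, |C| = 40 ≤ bound (satisfied).

Step 1: Compute V_q(n, t) = Σ_{j=0}^2 C(n, j) (q−1)^j.
  j = 0: C(6,0)·(4)^0 = 1·1 = 1.
  j = 1: C(6,1)·(4)^1 = 6·4 = 24.
  j = 2: C(6,2)·(4)^2 = 15·16 = 240.
  V_q(n, t) = 1 + 24 + 240 = 265.
Step 2: q^n = 5^6 = 15625.
Step 3: Hamming bound ⌊q^n / V_q(n,t)⌋ = ⌊15625/265⌋ = 58.
Step 4: Compare |C| = 40 to 58: satisfied.
The claimed |C| lies below the Hamming bound.


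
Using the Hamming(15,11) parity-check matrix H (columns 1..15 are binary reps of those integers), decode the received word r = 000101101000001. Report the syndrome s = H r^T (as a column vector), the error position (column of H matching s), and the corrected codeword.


s = (0, 0, 1, 1)^T, error position = 3, corrected codeword c = 001101101000001

Compute s = H r^T mod 2 one row at a time:
  s_1 = 0 + 1 + 0 + 0 + 0 + 0 + 0 + 1 = 2 ≡ 0 (mod 2).
  s_2 = 1 + 0 + 1 + 1 + 0 + 0 + 0 + 1 = 4 ≡ 0 (mod 2).
  s_3 = 0 + 0 + 1 + 1 + 0 + 0 + 0 + 1 = 3 ≡ 1 (mod 2).
  s_4 = 0 + 0 + 0 + 1 + 1 + 0 + 0 + 1 = 3 ≡ 1 (mod 2).
s = (0, 0, 1, 1)^T — this equals column 3 of H (binary 0011), so error is at position 3.
Correct: flip bit 3 of r = 000101101000001 to get c = 001101101000001.


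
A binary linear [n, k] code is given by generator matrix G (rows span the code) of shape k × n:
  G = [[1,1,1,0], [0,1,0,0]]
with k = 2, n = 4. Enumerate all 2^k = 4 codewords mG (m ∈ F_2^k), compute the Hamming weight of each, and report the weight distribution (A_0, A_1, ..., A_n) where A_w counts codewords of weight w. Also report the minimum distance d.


Weight distribution: A_0 = 1, A_1 = 1, A_2 = 1, A_3 = 1. Minimum distance d = 1.

Enumerate all 2^2 = 4 messages m ∈ F_2^2.
For each, compute codeword c = mG in F_2^4, then tally its weight.
  m = 00 → c = 0000, weight = 0.
  m = 10 → c = 1110, weight = 3.
  m = 01 → c = 0100, weight = 1.
  m = 11 → c = 1010, weight = 2.
Tally weights:
  weight 0: 1 codewords.
  weight 1: 1 codewords.
  weight 2: 1 codewords.
  weight 3: 1 codewords.
Minimum distance d = smallest w > 0 with A_w > 0 = 1.
Sanity: Σ A_w = 4 = 2^2 = 4 ✓.


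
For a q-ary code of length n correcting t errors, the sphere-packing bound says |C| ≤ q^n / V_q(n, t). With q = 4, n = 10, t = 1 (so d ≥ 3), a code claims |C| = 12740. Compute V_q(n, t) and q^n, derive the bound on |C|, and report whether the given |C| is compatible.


V_q(n, t) = 31, q^n = 1048576, Hamming bound = 33825, |C| = 12740 ≤ bound (satisfied).

Step 1: Compute V_q(n, t) = Σ_{j=0}^1 C(n, j) (q−1)^j.
  j = 0: C(10,0)·(3)^0 = 1·1 = 1.
  j = 1: C(10,1)·(3)^1 = 10·3 = 30.
  V_q(n, t) = 1 + 30 = 31.
Step 2: q^n = 4^10 = 1048576.
Step 3: Hamming bound ⌊q^n / V_q(n,t)⌋ = ⌊1048576/31⌋ = 33825.
Step 4: Compare |C| = 12740 to 33825: satisfied.
The claimed |C| lies below the Hamming bound.


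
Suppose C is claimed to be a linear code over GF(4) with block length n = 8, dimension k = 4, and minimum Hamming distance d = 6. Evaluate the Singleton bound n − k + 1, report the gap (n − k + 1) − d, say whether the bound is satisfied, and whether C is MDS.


Singleton RHS = n − k + 1 = 5, slack = -1, bound violated (no such code; not MDS).

Singleton bound: d ≤ n − k + 1.
Here n = 8, k = 4, so n − k + 1 = 5.
Given d = 6, check d ≤ 5: NO.
Slack = (n − k + 1) − d = -1.
The slack is negative: d = 6 exceeds n − k + 1 = 5 by 1, so the Singleton bound is violated and no linear [8, 4, 6]_4 code can exist. In particular it is not MDS (MDS requires d = n − k + 1 exactly).
Description: the claimed parameters are [8, 4, 6]_4; such a code would be impossible (violates the Singleton bound).


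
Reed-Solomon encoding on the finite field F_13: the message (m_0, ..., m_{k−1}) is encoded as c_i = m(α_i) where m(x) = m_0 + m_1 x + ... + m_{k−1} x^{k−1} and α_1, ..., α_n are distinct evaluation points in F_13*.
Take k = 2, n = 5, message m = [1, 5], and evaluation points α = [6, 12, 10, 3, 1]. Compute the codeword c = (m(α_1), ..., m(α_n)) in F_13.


c = [5, 9, 12, 3, 6]

Message polynomial: m(x) = 1 + 5·x (mod 13).
For each evaluation point α_i, compute m(α_i) mod 13:
  α_1 = 6: Horner steps 5 → 5, so m(6) = 5.
  α_2 = 12: Horner steps 5 → 9, so m(12) = 9.
  α_3 = 10: Horner steps 5 → 12, so m(10) = 12.
  α_4 = 3: Horner steps 5 → 3, so m(3) = 3.
  α_5 = 1: Horner steps 5 → 6, so m(1) = 6.
Codeword c = [5, 9, 12, 3, 6] ∈ F_13^5.


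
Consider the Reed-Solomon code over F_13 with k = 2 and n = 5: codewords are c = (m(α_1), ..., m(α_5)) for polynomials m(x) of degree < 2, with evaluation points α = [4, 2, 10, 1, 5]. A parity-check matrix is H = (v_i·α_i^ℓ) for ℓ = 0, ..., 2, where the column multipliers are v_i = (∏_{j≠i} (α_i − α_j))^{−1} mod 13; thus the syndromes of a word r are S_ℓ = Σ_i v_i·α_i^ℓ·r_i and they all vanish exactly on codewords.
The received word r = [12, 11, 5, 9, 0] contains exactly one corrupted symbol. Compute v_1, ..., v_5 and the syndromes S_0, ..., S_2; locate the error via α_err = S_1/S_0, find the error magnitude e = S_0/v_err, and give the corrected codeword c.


S = (10, 7, 1), error at position 2, error magnitude e = 1, c = [12, 10, 5, 9, 0].

Step 1: column multipliers v_i = (∏_{j≠i}(α_i − α_j))^{−1} mod 13.
  i = 1 (α = 4): (4−2)(4−10)(4−1)(4−5) = 2·(−6)·3·(−1) = 36 ≡ 10, so v_1 = 10^{−1} = 4 (mod 13).
  i = 2 (α = 2): (2−4)(2−10)(2−1)(2−5) = (−2)·(−8)·1·(−3) = −48 ≡ 4, so v_2 = 4^{−1} = 10 (mod 13).
  i = 3 (α = 10): (10−4)(10−2)(10−1)(10−5) = 6·8·9·5 = 2160 ≡ 2, so v_3 = 2^{−1} = 7 (mod 13).
  i = 4 (α = 1): (1−4)(1−2)(1−10)(1−5) = (−3)·(−1)·(−9)·(−4) = 108 ≡ 4, so v_4 = 4^{−1} = 10 (mod 13).
  i = 5 (α = 5): (5−4)(5−2)(5−10)(5−1) = 1·3·(−5)·4 = −60 ≡ 5, so v_5 = 5^{−1} = 8 (mod 13).
  v = [4, 10, 7, 10, 8].
Step 2: syndromes of r = [12, 11, 5, 9, 0] (all sums mod 13).
  S_0 = Σ v_i r_i = 4·12 + 10·11 + 7·5 + 10·9 + 8·0 = 283 ≡ 10.
  S_1 = Σ v_i α_i r_i = 4·4·12 + 10·2·11 + 7·10·5 + 10·1·9 + 8·5·0 = 852 ≡ 7.
  α_i^2 mod 13 = [3, 4, 9, 1, 12].
  S_2 = Σ v_i α_i^2 r_i = 4·3·12 + 10·4·11 + 7·9·5 + 10·1·9 + 8·12·0 = 989 ≡ 1.
  S = (10, 7, 1) ≠ 0, so r is not a codeword (an error is present).
Step 3: locate the error. For a single error e at position i, S_ℓ = v_i·e·α_i^ℓ, so α_err = S_1/S_0.
  S_0^{−1} = 10^{−1} = 4 (mod 13), so α_err = 7·4 = 28 ≡ 2 = α_2. Error position i = 2.
  Consistency check: S_2/S_1 = 1·2 = 2 ≡ 2 = α_err ✓ (single-error assumption holds).
Step 4: error magnitude e = S_0/v_2 = S_0·∏_{j≠2}(α_2 − α_j) = 10·4 = 40 ≡ 1 (mod 13).
Step 5: correct position 2: c_2 = r_2 − e = 11 − 1 ≡ 10 (mod 13). Hence c = [12, 10, 5, 9, 0].
  Check: interpolating c through the α_i gives m(x) = 8 + 1·x (degree < 2) with m(α_i) = c_i for every i, so c is indeed a codeword.


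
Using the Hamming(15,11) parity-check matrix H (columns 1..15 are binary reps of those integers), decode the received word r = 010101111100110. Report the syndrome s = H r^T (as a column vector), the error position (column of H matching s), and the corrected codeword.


s = (1, 1, 1, 1)^T, error position = 15, corrected codeword c = 010101111100111

Compute s = H r^T mod 2 one row at a time:
  s_1 = 1 + 1 + 1 + 0 + 0 + 1 + 1 + 0 = 5 ≡ 1 (mod 2).
  s_2 = 1 + 0 + 1 + 1 + 0 + 1 + 1 + 0 = 5 ≡ 1 (mod 2).
  s_3 = 1 + 0 + 1 + 1 + 1 + 0 + 1 + 0 = 5 ≡ 1 (mod 2).
  s_4 = 0 + 0 + 0 + 1 + 1 + 0 + 1 + 0 = 3 ≡ 1 (mod 2).
s = (1, 1, 1, 1)^T — this equals column 15 of H (binary 1111), so error is at position 15.
Correct: flip bit 15 of r = 010101111100110 to get c = 010101111100111.


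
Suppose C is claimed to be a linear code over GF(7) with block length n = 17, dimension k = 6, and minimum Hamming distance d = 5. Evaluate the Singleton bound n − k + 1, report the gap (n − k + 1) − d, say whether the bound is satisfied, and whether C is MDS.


Singleton RHS = n − k + 1 = 12, slack = 7, bound satisfied, not MDS.

Singleton bound: d ≤ n − k + 1.
Here n = 17, k = 6, so n − k + 1 = 12.
Given d = 5, check d ≤ 12: YES.
Slack = (n − k + 1) − d = 7.
The code is NOT MDS (slack = 7 > 0).
Description: the claimed parameters are [17, 6, 5]_7; such a code would be non-MDS.


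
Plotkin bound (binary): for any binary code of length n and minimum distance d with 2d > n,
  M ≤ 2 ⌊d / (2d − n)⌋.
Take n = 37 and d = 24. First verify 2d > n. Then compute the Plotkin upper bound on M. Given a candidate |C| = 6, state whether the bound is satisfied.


Plotkin bound M ≤ 4; given |C| = 6 > bound (violated).

Check applicability: 2d = 48, n = 37.
2d − n = 11 > 0, so Plotkin applies.
Compute d/(2d−n) = 24/11 ≈ 2.1818.
⌊d/(2d−n)⌋ = 2.
Plotkin bound: M ≤ 2·2 = 4.
Given |C| = 6, check: VIOLATED.
This |C| is above the Plotkin bound, so no binary code with n = 37, d = 24 and 6 codewords exists.


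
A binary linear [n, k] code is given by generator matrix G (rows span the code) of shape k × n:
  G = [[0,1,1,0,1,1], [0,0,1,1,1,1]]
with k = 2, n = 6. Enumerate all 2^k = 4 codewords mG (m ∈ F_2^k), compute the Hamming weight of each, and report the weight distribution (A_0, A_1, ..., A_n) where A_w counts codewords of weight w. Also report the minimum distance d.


Weight distribution: A_0 = 1, A_2 = 1, A_4 = 2. Minimum distance d = 2.

Enumerate all 2^2 = 4 messages m ∈ F_2^2.
For each, compute codeword c = mG in F_2^6, then tally its weight.
  m = 00 → c = 000000, weight = 0.
  m = 10 → c = 011011, weight = 4.
  m = 01 → c = 001111, weight = 4.
  m = 11 → c = 010100, weight = 2.
Tally weights:
  weight 0: 1 codewords.
  weight 2: 1 codewords.
  weight 4: 2 codewords.
Minimum distance d = smallest w > 0 with A_w > 0 = 2.
Sanity: Σ A_w = 4 = 2^2 = 4 ✓.


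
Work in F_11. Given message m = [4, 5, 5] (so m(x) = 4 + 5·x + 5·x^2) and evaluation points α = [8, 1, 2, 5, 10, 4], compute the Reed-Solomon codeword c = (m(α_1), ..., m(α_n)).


c = [1, 3, 1, 0, 4, 5]

Message polynomial: m(x) = 4 + 5·x + 5·x^2 (mod 11).
For each evaluation point α_i, compute m(α_i) mod 11:
  α_1 = 8: Horner steps 5 → 1 → 1, so m(8) = 1.
  α_2 = 1: Horner steps 5 → 10 → 3, so m(1) = 3.
  α_3 = 2: Horner steps 5 → 4 → 1, so m(2) = 1.
  α_4 = 5: Horner steps 5 → 8 → 0, so m(5) = 0.
  α_5 = 10: Horner steps 5 → 0 → 4, so m(10) = 4.
  α_6 = 4: Horner steps 5 → 3 → 5, so m(4) = 5.
Codeword c = [1, 3, 1, 0, 4, 5] ∈ F_11^6.


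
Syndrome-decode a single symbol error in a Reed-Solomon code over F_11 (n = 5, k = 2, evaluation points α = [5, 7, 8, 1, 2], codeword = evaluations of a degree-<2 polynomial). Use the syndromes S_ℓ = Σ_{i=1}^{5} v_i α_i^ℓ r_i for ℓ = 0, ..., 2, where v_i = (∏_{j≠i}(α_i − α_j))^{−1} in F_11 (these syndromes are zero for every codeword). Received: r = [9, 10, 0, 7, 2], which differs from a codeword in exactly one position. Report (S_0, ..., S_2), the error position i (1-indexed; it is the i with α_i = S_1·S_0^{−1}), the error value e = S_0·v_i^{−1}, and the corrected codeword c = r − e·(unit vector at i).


S = (10, 3, 2), error at position 3, error magnitude e = 6, c = [9, 10, 5, 7, 2].

Step 1: column multipliers v_i = (∏_{j≠i}(α_i − α_j))^{−1} mod 11.
  i = 1 (α = 5): (5−7)(5−8)(5−1)(5−2) = (−2)·(−3)·4·3 = 72 ≡ 6, so v_1 = 6^{−1} = 2 (mod 11).
  i = 2 (α = 7): (7−5)(7−8)(7−1)(7−2) = 2·(−1)·6·5 = −60 ≡ 6, so v_2 = 6^{−1} = 2 (mod 11).
  i = 3 (α = 8): (8−5)(8−7)(8−1)(8−2) = 3·1·7·6 = 126 ≡ 5, so v_3 = 5^{−1} = 9 (mod 11).
  i = 4 (α = 1): (1−5)(1−7)(1−8)(1−2) = (−4)·(−6)·(−7)·(−1) = 168 ≡ 3, so v_4 = 3^{−1} = 4 (mod 11).
  i = 5 (α = 2): (2−5)(2−7)(2−8)(2−1) = (−3)·(−5)·(−6)·1 = −90 ≡ 9, so v_5 = 9^{−1} = 5 (mod 11).
  v = [2, 2, 9, 4, 5].
Step 2: syndromes of r = [9, 10, 0, 7, 2] (all sums mod 11).
  S_0 = Σ v_i r_i = 2·9 + 2·10 + 9·0 + 4·7 + 5·2 = 76 ≡ 10.
  S_1 = Σ v_i α_i r_i = 2·5·9 + 2·7·10 + 9·8·0 + 4·1·7 + 5·2·2 = 278 ≡ 3.
  α_i^2 mod 11 = [3, 5, 9, 1, 4].
  S_2 = Σ v_i α_i^2 r_i = 2·3·9 + 2·5·10 + 9·9·0 + 4·1·7 + 5·4·2 = 222 ≡ 2.
  S = (10, 3, 2) ≠ 0, so r is not a codeword (an error is present).
Step 3: locate the error. For a single error e at position i, S_ℓ = v_i·e·α_i^ℓ, so α_err = S_1/S_0.
  S_0^{−1} = 10^{−1} = 10 (mod 11), so α_err = 3·10 = 30 ≡ 8 = α_3. Error position i = 3.
  Consistency check: S_2/S_1 = 2·4 = 8 ≡ 8 = α_err ✓ (single-error assumption holds).
Step 4: error magnitude e = S_0/v_3 = S_0·∏_{j≠3}(α_3 − α_j) = 10·5 = 50 ≡ 6 (mod 11).
Step 5: correct position 3: c_3 = r_3 − e = 0 − 6 ≡ 5 (mod 11). Hence c = [9, 10, 5, 7, 2].
  Check: interpolating c through the α_i gives m(x) = 1 + 6·x (degree < 2) with m(α_i) = c_i for every i, so c is indeed a codeword.


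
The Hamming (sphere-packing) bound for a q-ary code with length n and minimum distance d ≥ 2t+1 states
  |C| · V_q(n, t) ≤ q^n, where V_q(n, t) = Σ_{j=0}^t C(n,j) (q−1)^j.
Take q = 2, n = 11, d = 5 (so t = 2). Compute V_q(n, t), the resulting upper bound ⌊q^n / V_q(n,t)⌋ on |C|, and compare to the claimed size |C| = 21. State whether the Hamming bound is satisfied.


V_q(n, t) = 67, q^n = 2048, Hamming bound = 30, |C| = 21 ≤ bound (satisfied).

Step 1: Compute V_q(n, t) = Σ_{j=0}^2 C(n, j) (q−1)^j.
  j = 0: C(11,0)·(1)^0 = 1·1 = 1.
  j = 1: C(11,1)·(1)^1 = 11·1 = 11.
  j = 2: C(11,2)·(1)^2 = 55·1 = 55.
  V_q(n, t) = 1 + 11 + 55 = 67.
Step 2: q^n = 2^11 = 2048.
Step 3: Hamming bound ⌊q^n / V_q(n,t)⌋ = ⌊2048/67⌋ = 30.
Step 4: Compare |C| = 21 to 30: satisfied.
The claimed |C| lies below the Hamming bound.


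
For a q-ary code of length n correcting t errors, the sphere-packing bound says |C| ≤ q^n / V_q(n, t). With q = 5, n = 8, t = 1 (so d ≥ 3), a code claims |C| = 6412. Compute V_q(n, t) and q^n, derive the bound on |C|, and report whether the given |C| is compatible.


V_q(n, t) = 33, q^n = 390625, Hamming bound = 11837, |C| = 6412 ≤ bound (satisfied).

Step 1: Compute V_q(n, t) = Σ_{j=0}^1 C(n, j) (q−1)^j.
  j = 0: C(8,0)·(4)^0 = 1·1 = 1.
  j = 1: C(8,1)·(4)^1 = 8·4 = 32.
  V_q(n, t) = 1 + 32 = 33.
Step 2: q^n = 5^8 = 390625.
Step 3: Hamming bound ⌊q^n / V_q(n,t)⌋ = ⌊390625/33⌋ = 11837.
Step 4: Compare |C| = 6412 to 11837: satisfied.
The claimed |C| lies below the Hamming bound.


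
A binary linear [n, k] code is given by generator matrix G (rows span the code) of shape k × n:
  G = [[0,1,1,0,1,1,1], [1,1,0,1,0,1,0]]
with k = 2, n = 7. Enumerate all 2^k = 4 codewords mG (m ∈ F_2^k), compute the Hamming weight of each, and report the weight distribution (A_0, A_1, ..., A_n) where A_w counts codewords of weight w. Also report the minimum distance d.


Weight distribution: A_0 = 1, A_4 = 1, A_5 = 2. Minimum distance d = 4.

Enumerate all 2^2 = 4 messages m ∈ F_2^2.
For each, compute codeword c = mG in F_2^7, then tally its weight.
  m = 00 → c = 0000000, weight = 0.
  m = 10 → c = 0110111, weight = 5.
  m = 01 → c = 1101010, weight = 4.
  m = 11 → c = 1011101, weight = 5.
Tally weights:
  weight 0: 1 codewords.
  weight 4: 1 codewords.
  weight 5: 2 codewords.
Minimum distance d = smallest w > 0 with A_w > 0 = 4.
Sanity: Σ A_w = 4 = 2^2 = 4 ✓.


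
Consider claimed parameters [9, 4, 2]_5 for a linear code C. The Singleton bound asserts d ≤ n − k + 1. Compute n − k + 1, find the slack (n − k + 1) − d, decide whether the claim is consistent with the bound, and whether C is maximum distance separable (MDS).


Singleton RHS = n − k + 1 = 6, slack = 4, bound satisfied, not MDS.

Singleton bound: d ≤ n − k + 1.
Here n = 9, k = 4, so n − k + 1 = 6.
Given d = 2, check d ≤ 6: YES.
Slack = (n − k + 1) − d = 4.
The code is NOT MDS (slack = 4 > 0).
Description: the claimed parameters are [9, 4, 2]_5; such a code would be non-MDS.


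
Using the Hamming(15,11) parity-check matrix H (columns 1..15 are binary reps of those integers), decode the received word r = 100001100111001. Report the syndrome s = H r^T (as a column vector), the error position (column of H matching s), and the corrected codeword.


s = (0, 0, 1, 0)^T, error position = 2, corrected codeword c = 110001100111001

Compute s = H r^T mod 2 one row at a time:
  s_1 = 0 + 0 + 1 + 1 + 1 + 0 + 0 + 1 = 4 ≡ 0 (mod 2).
  s_2 = 0 + 0 + 1 + 1 + 1 + 0 + 0 + 1 = 4 ≡ 0 (mod 2).
  s_3 = 0 + 0 + 1 + 1 + 1 + 1 + 0 + 1 = 5 ≡ 1 (mod 2).
  s_4 = 1 + 0 + 0 + 1 + 0 + 1 + 0 + 1 = 4 ≡ 0 (mod 2).
s = (0, 0, 1, 0)^T — this equals column 2 of H (binary 0010), so error is at position 2.
Correct: flip bit 2 of r = 100001100111001 to get c = 110001100111001.


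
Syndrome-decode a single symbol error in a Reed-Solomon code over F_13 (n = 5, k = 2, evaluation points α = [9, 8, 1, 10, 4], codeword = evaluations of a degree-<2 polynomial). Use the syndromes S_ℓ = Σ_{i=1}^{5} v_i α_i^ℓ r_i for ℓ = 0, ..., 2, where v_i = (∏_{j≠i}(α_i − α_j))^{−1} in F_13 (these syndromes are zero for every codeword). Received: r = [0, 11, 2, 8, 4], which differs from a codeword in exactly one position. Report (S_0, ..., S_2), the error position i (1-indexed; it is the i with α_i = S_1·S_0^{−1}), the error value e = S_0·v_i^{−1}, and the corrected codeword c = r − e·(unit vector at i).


S = (3, 1, 9), error at position 1, error magnitude e = 10, c = [3, 11, 2, 8, 4].

Step 1: column multipliers v_i = (∏_{j≠i}(α_i − α_j))^{−1} mod 13.
  i = 1 (α = 9): (9−8)(9−1)(9−10)(9−4) = 1·8·(−1)·5 = −40 ≡ 12, so v_1 = 12^{−1} = 12 (mod 13).
  i = 2 (α = 8): (8−9)(8−1)(8−10)(8−4) = (−1)·7·(−2)·4 = 56 ≡ 4, so v_2 = 4^{−1} = 10 (mod 13).
  i = 3 (α = 1): (1−9)(1−8)(1−10)(1−4) = (−8)·(−7)·(−9)·(−3) = 1512 ≡ 4, so v_3 = 4^{−1} = 10 (mod 13).
  i = 4 (α = 10): (10−9)(10−8)(10−1)(10−4) = 1·2·9·6 = 108 ≡ 4, so v_4 = 4^{−1} = 10 (mod 13).
  i = 5 (α = 4): (4−9)(4−8)(4−1)(4−10) = (−5)·(−4)·3·(−6) = −360 ≡ 4, so v_5 = 4^{−1} = 10 (mod 13).
  v = [12, 10, 10, 10, 10].
Step 2: syndromes of r = [0, 11, 2, 8, 4] (all sums mod 13).
  S_0 = Σ v_i r_i = 12·0 + 10·11 + 10·2 + 10·8 + 10·4 = 250 ≡ 3.
  S_1 = Σ v_i α_i r_i = 12·9·0 + 10·8·11 + 10·1·2 + 10·10·8 + 10·4·4 = 1860 ≡ 1.
  α_i^2 mod 13 = [3, 12, 1, 9, 3].
  S_2 = Σ v_i α_i^2 r_i = 12·3·0 + 10·12·11 + 10·1·2 + 10·9·8 + 10·3·4 = 2180 ≡ 9.
  S = (3, 1, 9) ≠ 0, so r is not a codeword (an error is present).
Step 3: locate the error. For a single error e at position i, S_ℓ = v_i·e·α_i^ℓ, so α_err = S_1/S_0.
  S_0^{−1} = 3^{−1} = 9 (mod 13), so α_err = 1·9 = 9 ≡ 9 = α_1. Error position i = 1.
  Consistency check: S_2/S_1 = 9·1 = 9 ≡ 9 = α_err ✓ (single-error assumption holds).
Step 4: error magnitude e = S_0/v_1 = S_0·∏_{j≠1}(α_1 − α_j) = 3·12 = 36 ≡ 10 (mod 13).
Step 5: correct position 1: c_1 = r_1 − e = 0 − 10 ≡ 3 (mod 13). Hence c = [3, 11, 2, 8, 4].
  Check: interpolating c through the α_i gives m(x) = 10 + 5·x (degree < 2) with m(α_i) = c_i for every i, so c is indeed a codeword.


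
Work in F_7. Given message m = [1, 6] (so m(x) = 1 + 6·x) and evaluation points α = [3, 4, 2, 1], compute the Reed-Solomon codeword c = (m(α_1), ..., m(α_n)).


c = [5, 4, 6, 0]

Message polynomial: m(x) = 1 + 6·x (mod 7).
For each evaluation point α_i, compute m(α_i) mod 7:
  α_1 = 3: Horner steps 6 → 5, so m(3) = 5.
  α_2 = 4: Horner steps 6 → 4, so m(4) = 4.
  α_3 = 2: Horner steps 6 → 6, so m(2) = 6.
  α_4 = 1: Horner steps 6 → 0, so m(1) = 0.
Codeword c = [5, 4, 6, 0] ∈ F_7^4.


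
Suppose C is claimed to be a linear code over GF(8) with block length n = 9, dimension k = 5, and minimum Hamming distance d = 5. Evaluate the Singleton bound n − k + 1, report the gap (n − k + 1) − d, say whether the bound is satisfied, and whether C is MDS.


Singleton RHS = n − k + 1 = 5, slack = 0, bound satisfied, MDS.

Singleton bound: d ≤ n − k + 1.
Here n = 9, k = 5, so n − k + 1 = 5.
Given d = 5, check d ≤ 5: YES.
Slack = (n − k + 1) − d = 0.
The code is MDS (slack = 0).
Description: the claimed parameters are [9, 5, 5]_8; such a code would be MDS (meets Singleton bound).


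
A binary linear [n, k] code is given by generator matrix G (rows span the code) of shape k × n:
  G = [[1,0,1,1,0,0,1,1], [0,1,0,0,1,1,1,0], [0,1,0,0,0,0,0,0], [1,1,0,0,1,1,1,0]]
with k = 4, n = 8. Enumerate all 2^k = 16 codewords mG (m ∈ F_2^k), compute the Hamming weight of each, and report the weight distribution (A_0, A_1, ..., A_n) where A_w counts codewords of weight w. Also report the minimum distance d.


Weight distribution: A_0 = 1, A_1 = 2, A_2 = 1, A_3 = 1, A_4 = 3, A_5 = 4, A_6 = 3, A_7 = 1. Minimum distance d = 1.

Enumerate all 2^4 = 16 messages m ∈ F_2^4.
For each, compute codeword c = mG in F_2^8, then tally its weight.
  m = 0000 → c = 00000000, weight = 0.
  m = 1000 → c = 10110011, weight = 5.
  m = 0100 → c = 01001110, weight = 4.
  m = 1100 → c = 11111101, weight = 7.
  m = 0010 → c = 01000000, weight = 1.
  m = 1010 → c = 11110011, weight = 6.
  m = 0110 → c = 00001110, weight = 3.
  m = 1110 → c = 10111101, weight = 6.
  m = 0001 → c = 11001110, weight = 5.
  m = 1001 → c = 01111101, weight = 6.
  m = 0101 → c = 10000000, weight = 1.
  m = 1101 → c = 00110011, weight = 4.
  m = 0011 → c = 10001110, weight = 4.
  m = 1011 → c = 00111101, weight = 5.
  m = 0111 → c = 11000000, weight = 2.
  m = 1111 → c = 01110011, weight = 5.
Tally weights:
  weight 0: 1 codewords.
  weight 1: 2 codewords.
  weight 2: 1 codewords.
  weight 3: 1 codewords.
  weight 4: 3 codewords.
  weight 5: 4 codewords.
  weight 6: 3 codewords.
  weight 7: 1 codewords.
Minimum distance d = smallest w > 0 with A_w > 0 = 1.
Sanity: Σ A_w = 16 = 2^4 = 16 ✓.


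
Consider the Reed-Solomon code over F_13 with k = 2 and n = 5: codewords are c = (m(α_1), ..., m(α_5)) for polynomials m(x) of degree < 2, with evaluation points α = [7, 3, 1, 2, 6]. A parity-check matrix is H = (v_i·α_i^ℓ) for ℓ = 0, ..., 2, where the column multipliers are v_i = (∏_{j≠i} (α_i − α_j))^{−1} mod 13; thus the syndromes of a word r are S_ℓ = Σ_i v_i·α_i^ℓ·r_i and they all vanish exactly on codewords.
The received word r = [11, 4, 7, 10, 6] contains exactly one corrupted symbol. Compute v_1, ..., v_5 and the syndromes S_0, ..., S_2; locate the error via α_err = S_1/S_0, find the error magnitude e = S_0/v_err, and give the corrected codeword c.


S = (4, 8, 3), error at position 4, error magnitude e = 11, c = [11, 4, 7, 12, 6].

Step 1: column multipliers v_i = (∏_{j≠i}(α_i − α_j))^{−1} mod 13.
  i = 1 (α = 7): (7−3)(7−1)(7−2)(7−6) = 4·6·5·1 = 120 ≡ 3, so v_1 = 3^{−1} = 9 (mod 13).
  i = 2 (α = 3): (3−7)(3−1)(3−2)(3−6) = (−4)·2·1·(−3) = 24 ≡ 11, so v_2 = 11^{−1} = 6 (mod 13).
  i = 3 (α = 1): (1−7)(1−3)(1−2)(1−6) = (−6)·(−2)·(−1)·(−5) = 60 ≡ 8, so v_3 = 8^{−1} = 5 (mod 13).
  i = 4 (α = 2): (2−7)(2−3)(2−1)(2−6) = (−5)·(−1)·1·(−4) = −20 ≡ 6, so v_4 = 6^{−1} = 11 (mod 13).
  i = 5 (α = 6): (6−7)(6−3)(6−1)(6−2) = (−1)·3·5·4 = −60 ≡ 5, so v_5 = 5^{−1} = 8 (mod 13).
  v = [9, 6, 5, 11, 8].
Step 2: syndromes of r = [11, 4, 7, 10, 6] (all sums mod 13).
  S_0 = Σ v_i r_i = 9·11 + 6·4 + 5·7 + 11·10 + 8·6 = 316 ≡ 4.
  S_1 = Σ v_i α_i r_i = 9·7·11 + 6·3·4 + 5·1·7 + 11·2·10 + 8·6·6 = 1308 ≡ 8.
  α_i^2 mod 13 = [10, 9, 1, 4, 10].
  S_2 = Σ v_i α_i^2 r_i = 9·10·11 + 6·9·4 + 5·1·7 + 11·4·10 + 8·10·6 = 2161 ≡ 3.
  S = (4, 8, 3) ≠ 0, so r is not a codeword (an error is present).
Step 3: locate the error. For a single error e at position i, S_ℓ = v_i·e·α_i^ℓ, so α_err = S_1/S_0.
  S_0^{−1} = 4^{−1} = 10 (mod 13), so α_err = 8·10 = 80 ≡ 2 = α_4. Error position i = 4.
  Consistency check: S_2/S_1 = 3·5 = 15 ≡ 2 = α_err ✓ (single-error assumption holds).
Step 4: error magnitude e = S_0/v_4 = S_0·∏_{j≠4}(α_4 − α_j) = 4·6 = 24 ≡ 11 (mod 13).
Step 5: correct position 4: c_4 = r_4 − e = 10 − 11 ≡ 12 (mod 13). Hence c = [11, 4, 7, 12, 6].
  Check: interpolating c through the α_i gives m(x) = 2 + 5·x (degree < 2) with m(α_i) = c_i for every i, so c is indeed a codeword.


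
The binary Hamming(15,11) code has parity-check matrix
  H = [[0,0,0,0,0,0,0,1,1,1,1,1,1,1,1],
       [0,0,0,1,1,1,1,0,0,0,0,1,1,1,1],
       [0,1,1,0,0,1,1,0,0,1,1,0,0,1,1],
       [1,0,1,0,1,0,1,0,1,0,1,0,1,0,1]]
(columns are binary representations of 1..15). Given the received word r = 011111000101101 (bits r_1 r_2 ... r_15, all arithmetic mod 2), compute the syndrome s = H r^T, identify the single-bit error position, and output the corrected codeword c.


s = (0, 0, 1, 0)^T, error position = 2, corrected codeword c = 001111000101101

Compute s = H r^T mod 2 one row at a time:
  s_1 = 0 + 0 + 1 + 0 + 1 + 1 + 0 + 1 = 4 ≡ 0 (mod 2).
  s_2 = 1 + 1 + 1 + 0 + 1 + 1 + 0 + 1 = 6 ≡ 0 (mod 2).
  s_3 = 1 + 1 + 1 + 0 + 1 + 0 + 0 + 1 = 5 ≡ 1 (mod 2).
  s_4 = 0 + 1 + 1 + 0 + 0 + 0 + 1 + 1 = 4 ≡ 0 (mod 2).
s = (0, 0, 1, 0)^T — this equals column 2 of H (binary 0010), so error is at position 2.
Correct: flip bit 2 of r = 011111000101101 to get c = 001111000101101.


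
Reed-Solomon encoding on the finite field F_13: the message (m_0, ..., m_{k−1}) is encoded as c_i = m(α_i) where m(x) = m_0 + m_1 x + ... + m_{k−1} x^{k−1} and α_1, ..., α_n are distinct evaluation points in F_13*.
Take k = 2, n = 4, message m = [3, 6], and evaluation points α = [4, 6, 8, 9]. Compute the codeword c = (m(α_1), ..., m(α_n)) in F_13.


c = [1, 0, 12, 5]

Message polynomial: m(x) = 3 + 6·x (mod 13).
For each evaluation point α_i, compute m(α_i) mod 13:
  α_1 = 4: Horner steps 6 → 1, so m(4) = 1.
  α_2 = 6: Horner steps 6 → 0, so m(6) = 0.
  α_3 = 8: Horner steps 6 → 12, so m(8) = 12.
  α_4 = 9: Horner steps 6 → 5, so m(9) = 5.
Codeword c = [1, 0, 12, 5] ∈ F_13^4.


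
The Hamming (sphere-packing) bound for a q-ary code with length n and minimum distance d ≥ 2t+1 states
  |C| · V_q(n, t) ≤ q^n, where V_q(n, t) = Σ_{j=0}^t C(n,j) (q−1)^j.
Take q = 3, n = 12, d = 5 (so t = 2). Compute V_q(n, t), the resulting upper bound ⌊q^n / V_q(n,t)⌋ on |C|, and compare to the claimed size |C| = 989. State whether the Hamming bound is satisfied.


V_q(n, t) = 289, q^n = 531441, Hamming bound = 1838, |C| = 989 ≤ bound (satisfied).

Step 1: Compute V_q(n, t) = Σ_{j=0}^2 C(n, j) (q−1)^j.
  j = 0: C(12,0)·(2)^0 = 1·1 = 1.
  j = 1: C(12,1)·(2)^1 = 12·2 = 24.
  j = 2: C(12,2)·(2)^2 = 66·4 = 264.
  V_q(n, t) = 1 + 24 + 264 = 289.
Step 2: q^n = 3^12 = 531441.
Step 3: Hamming bound ⌊q^n / V_q(n,t)⌋ = ⌊531441/289⌋ = 1838.
Step 4: Compare |C| = 989 to 1838: satisfied.
The claimed |C| lies below the Hamming bound.


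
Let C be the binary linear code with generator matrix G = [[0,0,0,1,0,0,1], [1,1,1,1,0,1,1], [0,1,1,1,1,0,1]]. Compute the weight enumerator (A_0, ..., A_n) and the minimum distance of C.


Weight distribution: A_0 = 1, A_2 = 1, A_3 = 2, A_4 = 1, A_5 = 2, A_6 = 1. Minimum distance d = 2.

Enumerate all 2^3 = 8 messages m ∈ F_2^3.
For each, compute codeword c = mG in F_2^7, then tally its weight.
  m = 000 → c = 0000000, weight = 0.
  m = 100 → c = 0001001, weight = 2.
  m = 010 → c = 1111011, weight = 6.
  m = 110 → c = 1110010, weight = 4.
  m = 001 → c = 0111101, weight = 5.
  m = 101 → c = 0110100, weight = 3.
  m = 011 → c = 1000110, weight = 3.
  m = 111 → c = 1001111, weight = 5.
Tally weights:
  weight 0: 1 codewords.
  weight 2: 1 codewords.
  weight 3: 2 codewords.
  weight 4: 1 codewords.
  weight 5: 2 codewords.
  weight 6: 1 codewords.
Minimum distance d = smallest w > 0 with A_w > 0 = 2.
Sanity: Σ A_w = 8 = 2^3 = 8 ✓.


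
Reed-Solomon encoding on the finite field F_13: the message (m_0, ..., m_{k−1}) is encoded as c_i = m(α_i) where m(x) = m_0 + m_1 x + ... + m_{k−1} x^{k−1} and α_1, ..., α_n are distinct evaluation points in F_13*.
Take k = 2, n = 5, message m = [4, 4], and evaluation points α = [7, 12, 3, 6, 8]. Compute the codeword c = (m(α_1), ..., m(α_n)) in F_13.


c = [6, 0, 3, 2, 10]

Message polynomial: m(x) = 4 + 4·x (mod 13).
For each evaluation point α_i, compute m(α_i) mod 13:
  α_1 = 7: Horner steps 4 → 6, so m(7) = 6.
  α_2 = 12: Horner steps 4 → 0, so m(12) = 0.
  α_3 = 3: Horner steps 4 → 3, so m(3) = 3.
  α_4 = 6: Horner steps 4 → 2, so m(6) = 2.
  α_5 = 8: Horner steps 4 → 10, so m(8) = 10.
Codeword c = [6, 0, 3, 2, 10] ∈ F_13^5.


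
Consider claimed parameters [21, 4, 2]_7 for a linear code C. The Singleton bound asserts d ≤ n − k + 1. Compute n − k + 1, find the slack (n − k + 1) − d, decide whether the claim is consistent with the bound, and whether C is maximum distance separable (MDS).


Singleton RHS = n − k + 1 = 18, slack = 16, bound satisfied, not MDS.

Singleton bound: d ≤ n − k + 1.
Here n = 21, k = 4, so n − k + 1 = 18.
Given d = 2, check d ≤ 18: YES.
Slack = (n − k + 1) − d = 16.
The code is NOT MDS (slack = 16 > 0).
Description: the claimed parameters are [21, 4, 2]_7; such a code would be non-MDS.


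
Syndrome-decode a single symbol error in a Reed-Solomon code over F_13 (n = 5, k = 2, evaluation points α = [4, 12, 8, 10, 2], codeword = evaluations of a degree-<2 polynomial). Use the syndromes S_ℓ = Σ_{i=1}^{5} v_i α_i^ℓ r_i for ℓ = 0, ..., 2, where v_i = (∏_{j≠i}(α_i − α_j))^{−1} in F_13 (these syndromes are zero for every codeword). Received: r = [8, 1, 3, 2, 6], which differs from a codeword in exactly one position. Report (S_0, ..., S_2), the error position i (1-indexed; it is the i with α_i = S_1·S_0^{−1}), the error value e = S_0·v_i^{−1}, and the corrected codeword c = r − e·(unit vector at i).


S = (7, 2, 8), error at position 1, error magnitude e = 3, c = [5, 1, 3, 2, 6].

Step 1: column multipliers v_i = (∏_{j≠i}(α_i − α_j))^{−1} mod 13.
  i = 1 (α = 4): (4−12)(4−8)(4−10)(4−2) = (−8)·(−4)·(−6)·2 = −384 ≡ 6, so v_1 = 6^{−1} = 11 (mod 13).
  i = 2 (α = 12): (12−4)(12−8)(12−10)(12−2) = 8·4·2·10 = 640 ≡ 3, so v_2 = 3^{−1} = 9 (mod 13).
  i = 3 (α = 8): (8−4)(8−12)(8−10)(8−2) = 4·(−4)·(−2)·6 = 192 ≡ 10, so v_3 = 10^{−1} = 4 (mod 13).
  i = 4 (α = 10): (10−4)(10−12)(10−8)(10−2) = 6·(−2)·2·8 = −192 ≡ 3, so v_4 = 3^{−1} = 9 (mod 13).
  i = 5 (α = 2): (2−4)(2−12)(2−8)(2−10) = (−2)·(−10)·(−6)·(−8) = 960 ≡ 11, so v_5 = 11^{−1} = 6 (mod 13).
  v = [11, 9, 4, 9, 6].
Step 2: syndromes of r = [8, 1, 3, 2, 6] (all sums mod 13).
  S_0 = Σ v_i r_i = 11·8 + 9·1 + 4·3 + 9·2 + 6·6 = 163 ≡ 7.
  S_1 = Σ v_i α_i r_i = 11·4·8 + 9·12·1 + 4·8·3 + 9·10·2 + 6·2·6 = 808 ≡ 2.
  α_i^2 mod 13 = [3, 1, 12, 9, 4].
  S_2 = Σ v_i α_i^2 r_i = 11·3·8 + 9·1·1 + 4·12·3 + 9·9·2 + 6·4·6 = 723 ≡ 8.
  S = (7, 2, 8) ≠ 0, so r is not a codeword (an error is present).
Step 3: locate the error. For a single error e at position i, S_ℓ = v_i·e·α_i^ℓ, so α_err = S_1/S_0.
  S_0^{−1} = 7^{−1} = 2 (mod 13), so α_err = 2·2 = 4 ≡ 4 = α_1. Error position i = 1.
  Consistency check: S_2/S_1 = 8·7 = 56 ≡ 4 = α_err ✓ (single-error assumption holds).
Step 4: error magnitude e = S_0/v_1 = S_0·∏_{j≠1}(α_1 − α_j) = 7·6 = 42 ≡ 3 (mod 13).
Step 5: correct position 1: c_1 = r_1 − e = 8 − 3 ≡ 5 (mod 13). Hence c = [5, 1, 3, 2, 6].
  Check: interpolating c through the α_i gives m(x) = 7 + 6·x (degree < 2) with m(α_i) = c_i for every i, so c is indeed a codeword.


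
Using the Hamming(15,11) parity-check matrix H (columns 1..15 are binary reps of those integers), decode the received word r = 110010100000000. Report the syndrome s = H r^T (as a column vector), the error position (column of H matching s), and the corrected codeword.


s = (0, 0, 0, 1)^T, error position = 1, corrected codeword c = 010010100000000

Compute s = H r^T mod 2 one row at a time:
  s_1 = 0 + 0 + 0 + 0 + 0 + 0 + 0 + 0 = 0 ≡ 0 (mod 2).
  s_2 = 0 + 1 + 0 + 1 + 0 + 0 + 0 + 0 = 2 ≡ 0 (mod 2).
  s_3 = 1 + 0 + 0 + 1 + 0 + 0 + 0 + 0 = 2 ≡ 0 (mod 2).
  s_4 = 1 + 0 + 1 + 1 + 0 + 0 + 0 + 0 = 3 ≡ 1 (mod 2).
s = (0, 0, 0, 1)^T — this equals column 1 of H (binary 0001), so error is at position 1.
Correct: flip bit 1 of r = 110010100000000 to get c = 010010100000000.


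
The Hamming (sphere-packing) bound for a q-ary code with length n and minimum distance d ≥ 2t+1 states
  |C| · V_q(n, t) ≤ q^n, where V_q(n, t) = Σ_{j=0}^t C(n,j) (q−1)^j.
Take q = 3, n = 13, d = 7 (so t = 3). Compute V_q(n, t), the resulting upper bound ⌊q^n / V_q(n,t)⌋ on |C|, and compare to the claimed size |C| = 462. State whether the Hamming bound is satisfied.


V_q(n, t) = 2627, q^n = 1594323, Hamming bound = 606, |C| = 462 ≤ bound (satisfied).

Step 1: Compute V_q(n, t) = Σ_{j=0}^3 C(n, j) (q−1)^j.
  j = 0: C(13,0)·(2)^0 = 1·1 = 1.
  j = 1: C(13,1)·(2)^1 = 13·2 = 26.
  j = 2: C(13,2)·(2)^2 = 78·4 = 312.
  j = 3: C(13,3)·(2)^3 = 286·8 = 2288.
  V_q(n, t) = 1 + 26 + 312 + 2288 = 2627.
Step 2: q^n = 3^13 = 1594323.
Step 3: Hamming bound ⌊q^n / V_q(n,t)⌋ = ⌊1594323/2627⌋ = 606.
Step 4: Compare |C| = 462 to 606: satisfied.
The claimed |C| lies below the Hamming bound.


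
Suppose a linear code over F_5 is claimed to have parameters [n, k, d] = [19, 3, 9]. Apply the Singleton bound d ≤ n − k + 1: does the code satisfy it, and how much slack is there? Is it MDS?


Singleton RHS = n − k + 1 = 17, slack = 8, bound satisfied, not MDS.

Singleton bound: d ≤ n − k + 1.
Here n = 19, k = 3, so n − k + 1 = 17.
Given d = 9, check d ≤ 17: YES.
Slack = (n − k + 1) − d = 8.
The code is NOT MDS (slack = 8 > 0).
Description: the claimed parameters are [19, 3, 9]_5; such a code would be non-MDS.


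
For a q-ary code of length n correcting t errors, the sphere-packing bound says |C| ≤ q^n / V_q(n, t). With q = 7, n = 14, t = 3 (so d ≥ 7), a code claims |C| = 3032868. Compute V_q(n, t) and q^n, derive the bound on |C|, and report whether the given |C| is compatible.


V_q(n, t) = 81985, q^n = 678223072849, Hamming bound = 8272526, |C| = 3032868 ≤ bound (satisfied).

Step 1: Compute V_q(n, t) = Σ_{j=0}^3 C(n, j) (q−1)^j.
  j = 0: C(14,0)·(6)^0 = 1·1 = 1.
  j = 1: C(14,1)·(6)^1 = 14·6 = 84.
  j = 2: C(14,2)·(6)^2 = 91·36 = 3276.
  j = 3: C(14,3)·(6)^3 = 364·216 = 78624.
  V_q(n, t) = 1 + 84 + 3276 + 78624 = 81985.
Step 2: q^n = 7^14 = 678223072849.
Step 3: Hamming bound ⌊q^n / V_q(n,t)⌋ = ⌊678223072849/81985⌋ = 8272526.
Step 4: Compare |C| = 3032868 to 8272526: satisfied.
The claimed |C| lies below the Hamming bound.


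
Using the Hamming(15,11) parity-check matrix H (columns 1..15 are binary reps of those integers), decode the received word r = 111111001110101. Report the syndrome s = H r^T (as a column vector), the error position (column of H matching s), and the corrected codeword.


s = (1, 1, 0, 1)^T, error position = 13, corrected codeword c = 111111001110001

Compute s = H r^T mod 2 one row at a time:
  s_1 = 0 + 1 + 1 + 1 + 0 + 1 + 0 + 1 = 5 ≡ 1 (mod 2).
  s_2 = 1 + 1 + 1 + 0 + 0 + 1 + 0 + 1 = 5 ≡ 1 (mod 2).
  s_3 = 1 + 1 + 1 + 0 + 1 + 1 + 0 + 1 = 6 ≡ 0 (mod 2).
  s_4 = 1 + 1 + 1 + 0 + 1 + 1 + 1 + 1 = 7 ≡ 1 (mod 2).
s = (1, 1, 0, 1)^T — this equals column 13 of H (binary 1101), so error is at position 13.
Correct: flip bit 13 of r = 111111001110101 to get c = 111111001110001.


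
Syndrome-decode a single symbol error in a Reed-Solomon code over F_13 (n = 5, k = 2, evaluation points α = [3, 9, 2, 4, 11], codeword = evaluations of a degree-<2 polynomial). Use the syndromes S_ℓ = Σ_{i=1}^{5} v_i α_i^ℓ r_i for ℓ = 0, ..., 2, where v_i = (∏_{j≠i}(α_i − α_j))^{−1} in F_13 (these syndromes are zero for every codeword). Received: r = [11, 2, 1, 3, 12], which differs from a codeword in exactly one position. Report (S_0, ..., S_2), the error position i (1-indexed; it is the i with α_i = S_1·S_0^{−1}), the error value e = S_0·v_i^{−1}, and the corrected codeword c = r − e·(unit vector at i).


S = (11, 9, 5), error at position 3, error magnitude e = 8, c = [11, 2, 6, 3, 12].

Step 1: column multipliers v_i = (∏_{j≠i}(α_i − α_j))^{−1} mod 13.
  i = 1 (α = 3): (3−9)(3−2)(3−4)(3−11) = (−6)·1·(−1)·(−8) = −48 ≡ 4, so v_1 = 4^{−1} = 10 (mod 13).
  i = 2 (α = 9): (9−3)(9−2)(9−4)(9−11) = 6·7·5·(−2) = −420 ≡ 9, so v_2 = 9^{−1} = 3 (mod 13).
  i = 3 (α = 2): (2−3)(2−9)(2−4)(2−11) = (−1)·(−7)·(−2)·(−9) = 126 ≡ 9, so v_3 = 9^{−1} = 3 (mod 13).
  i = 4 (α = 4): (4−3)(4−9)(4−2)(4−11) = 1·(−5)·2·(−7) = 70 ≡ 5, so v_4 = 5^{−1} = 8 (mod 13).
  i = 5 (α = 11): (11−3)(11−9)(11−2)(11−4) = 8·2·9·7 = 1008 ≡ 7, so v_5 = 7^{−1} = 2 (mod 13).
  v = [10, 3, 3, 8, 2].
Step 2: syndromes of r = [11, 2, 1, 3, 12] (all sums mod 13).
  S_0 = Σ v_i r_i = 10·11 + 3·2 + 3·1 + 8·3 + 2·12 = 167 ≡ 11.
  S_1 = Σ v_i α_i r_i = 10·3·11 + 3·9·2 + 3·2·1 + 8·4·3 + 2·11·12 = 750 ≡ 9.
  α_i^2 mod 13 = [9, 3, 4, 3, 4].
  S_2 = Σ v_i α_i^2 r_i = 10·9·11 + 3·3·2 + 3·4·1 + 8·3·3 + 2·4·12 = 1188 ≡ 5.
  S = (11, 9, 5) ≠ 0, so r is not a codeword (an error is present).
Step 3: locate the error. For a single error e at position i, S_ℓ = v_i·e·α_i^ℓ, so α_err = S_1/S_0.
  S_0^{−1} = 11^{−1} = 6 (mod 13), so α_err = 9·6 = 54 ≡ 2 = α_3. Error position i = 3.
  Consistency check: S_2/S_1 = 5·3 = 15 ≡ 2 = α_err ✓ (single-error assumption holds).
Step 4: error magnitude e = S_0/v_3 = S_0·∏_{j≠3}(α_3 − α_j) = 11·9 = 99 ≡ 8 (mod 13).
Step 5: correct position 3: c_3 = r_3 − e = 1 − 8 ≡ 6 (mod 13). Hence c = [11, 2, 6, 3, 12].
  Check: interpolating c through the α_i gives m(x) = 9 + 5·x (degree < 2) with m(α_i) = c_i for every i, so c is indeed a codeword.
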